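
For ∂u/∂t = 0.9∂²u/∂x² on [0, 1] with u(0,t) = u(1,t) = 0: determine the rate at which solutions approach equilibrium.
Eigenvalues: λₙ = 0.9n²π².
First three modes:
  n=1: λ₁ = 0.9π² ≈ 8.883
  n=2: λ₂ = 3.6π² ≈ 35.531 (4× faster decay)
  n=3: λ₃ = 8.1π² ≈ 79.944 (9× faster decay)
As t → ∞, higher modes decay exponentially faster. The n=1 mode dominates: u ~ c₁ sin(πx) e^{-λ₁t}.
Decay rate: λ₁ = 0.9π² ≈ 8.883.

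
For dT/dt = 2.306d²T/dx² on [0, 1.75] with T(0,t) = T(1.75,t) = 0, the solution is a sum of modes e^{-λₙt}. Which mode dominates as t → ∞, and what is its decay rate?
Eigenvalues: λₙ = 2.306n²π²/1.75².
First three modes:
  n=1: λ₁ = 2.306π²/1.75² ≈ 7.432
  n=2: λ₂ = 9.224π²/1.75² ≈ 29.726 (4× faster decay)
  n=3: λ₃ = 20.754π²/1.75² ≈ 66.884 (9× faster decay)
As t → ∞, higher modes decay exponentially faster. The n=1 mode dominates: T ~ c₁ sin(πx/1.75) e^{-λ₁t}.
Decay rate: λ₁ = 2.306π²/1.75² ≈ 7.432.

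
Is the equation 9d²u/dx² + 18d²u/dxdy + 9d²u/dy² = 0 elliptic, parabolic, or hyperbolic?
Computing B² - 4AC with A = 9, B = 18, C = 9: discriminant = 0 (zero). Answer: parabolic.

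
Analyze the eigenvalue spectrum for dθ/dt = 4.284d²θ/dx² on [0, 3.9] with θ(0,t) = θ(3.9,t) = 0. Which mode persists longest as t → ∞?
Eigenvalues: λₙ = 4.284n²π²/3.9².
First three modes:
  n=1: λ₁ = 4.284π²/3.9² ≈ 2.78
  n=2: λ₂ = 17.136π²/3.9² ≈ 11.119 (4× faster decay)
  n=3: λ₃ = 38.556π²/3.9² ≈ 25.019 (9× faster decay)
As t → ∞, higher modes decay exponentially faster. The n=1 mode dominates: θ ~ c₁ sin(πx/3.9) e^{-λ₁t}.
Decay rate: λ₁ = 4.284π²/3.9² ≈ 2.78.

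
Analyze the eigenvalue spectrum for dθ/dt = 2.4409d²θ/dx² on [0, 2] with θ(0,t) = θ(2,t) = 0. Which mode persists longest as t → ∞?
Eigenvalues: λₙ = 2.4409n²π²/2².
First three modes:
  n=1: λ₁ = 2.4409π²/2² ≈ 6.023
  n=2: λ₂ = 9.7636π²/2² ≈ 24.091 (4× faster decay)
  n=3: λ₃ = 21.9681π²/2² ≈ 54.204 (9× faster decay)
As t → ∞, higher modes decay exponentially faster. The n=1 mode dominates: θ ~ c₁ sin(πx/2) e^{-λ₁t}.
Decay rate: λ₁ = 2.4409π²/2² ≈ 6.023.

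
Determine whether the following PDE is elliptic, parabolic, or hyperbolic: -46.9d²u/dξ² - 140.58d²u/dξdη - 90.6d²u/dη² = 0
Coefficients: A = -46.9, B = -140.58, C = -90.6. B² - 4AC = 2766.1764, which is positive, so the equation is hyperbolic.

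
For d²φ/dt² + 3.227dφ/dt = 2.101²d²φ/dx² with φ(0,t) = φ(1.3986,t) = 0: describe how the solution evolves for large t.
φ → 0. Damping (γ=3.227) dissipates energy; oscillations decay exponentially.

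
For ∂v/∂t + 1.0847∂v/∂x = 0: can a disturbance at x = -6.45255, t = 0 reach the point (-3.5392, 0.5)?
No. Only data at x = -4.08155 affects (-3.5392, 0.5). Advection has one-way propagation along characteristics.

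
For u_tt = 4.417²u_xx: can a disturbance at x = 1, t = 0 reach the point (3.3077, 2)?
Yes. The domain of dependence is [-5.5263, 12.1417], and 1 ∈ [-5.5263, 12.1417].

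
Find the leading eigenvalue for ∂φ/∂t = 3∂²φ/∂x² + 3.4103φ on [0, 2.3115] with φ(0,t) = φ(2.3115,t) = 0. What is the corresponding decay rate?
Eigenvalues: λₙ = 3n²π²/2.3115² - 3.4103.
First three modes:
  n=1: λ₁ = 3π²/2.3115² - 3.4103 ≈ 2.131
  n=2: λ₂ = 12π²/2.3115² - 3.4103 ≈ 18.756
  n=3: λ₃ = 27π²/2.3115² - 3.4103 ≈ 46.464
Since 3π²/2.3115² ≈ 5.542 > 3.4103, all λₙ > 0.
The n=1 mode decays slowest → dominates as t → ∞.
Asymptotic: φ ~ c₁ sin(πx/2.3115) e^{-λ₁t} with decay rate λ₁ ≈ 2.131.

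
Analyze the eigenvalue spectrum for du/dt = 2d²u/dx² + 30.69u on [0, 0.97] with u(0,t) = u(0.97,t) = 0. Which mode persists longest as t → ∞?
Eigenvalues: λₙ = 2n²π²/0.97² - 30.69.
First three modes:
  n=1: λ₁ = 2π²/0.97² - 30.69 ≈ -9.711
  n=2: λ₂ = 8π²/0.97² - 30.69 ≈ 53.226
  n=3: λ₃ = 18π²/0.97² - 30.69 ≈ 158.122
Since 2π²/0.97² ≈ 20.979 < 30.69, λ₁ < 0.
The n=1 mode grows fastest (−λₙ is largest for n=1) → dominates.
Asymptotic: u ~ c₁ sin(πx/0.97) e^{9.711t} (exponential growth at rate −λ₁ ≈ 9.711).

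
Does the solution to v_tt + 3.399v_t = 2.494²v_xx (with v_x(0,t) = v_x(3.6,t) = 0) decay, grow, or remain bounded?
v → constant (steady state). Damping (γ=3.399) dissipates the nonconstant modes; with Neumann BCs the spatial average obeys M''+γM'=0 and tends to a finite limit.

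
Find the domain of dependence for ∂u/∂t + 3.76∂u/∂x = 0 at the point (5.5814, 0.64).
A single point: x = 3.175. The characteristic through (5.5814, 0.64) is x - 3.76t = const, so x = 5.5814 - 3.76·0.64 = 3.175.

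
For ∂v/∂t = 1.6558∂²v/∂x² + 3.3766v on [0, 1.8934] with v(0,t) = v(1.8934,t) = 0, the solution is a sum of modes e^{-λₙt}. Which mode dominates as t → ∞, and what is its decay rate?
Eigenvalues: λₙ = 1.6558n²π²/1.8934² - 3.3766.
First three modes:
  n=1: λ₁ = 1.6558π²/1.8934² - 3.3766 ≈ 1.182
  n=2: λ₂ = 6.6232π²/1.8934² - 3.3766 ≈ 14.857
  n=3: λ₃ = 14.9022π²/1.8934² - 3.3766 ≈ 37.65
Since 1.6558π²/1.8934² ≈ 4.559 > 3.3766, all λₙ > 0.
The n=1 mode decays slowest → dominates as t → ∞.
Asymptotic: v ~ c₁ sin(πx/1.8934) e^{-λ₁t} with decay rate λ₁ ≈ 1.182.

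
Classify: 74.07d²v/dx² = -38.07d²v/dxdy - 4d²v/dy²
Rewriting in standard form: 74.07d²v/dx² + 38.07d²v/dxdy + 4d²v/dy² = 0. Hyperbolic (discriminant = 264.2049).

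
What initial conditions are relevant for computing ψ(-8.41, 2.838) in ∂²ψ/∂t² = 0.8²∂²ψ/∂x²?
Domain of dependence: [-10.6804, -6.1396]. Signals travel at speed 0.8, so data within |x - -8.41| ≤ 0.8·2.838 = 2.2704 can reach the point.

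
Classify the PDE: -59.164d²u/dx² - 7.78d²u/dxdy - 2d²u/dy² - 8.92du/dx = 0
A = -59.164, B = -7.78, C = -2. Discriminant B² - 4AC = -412.7836. Since -412.7836 < 0, elliptic.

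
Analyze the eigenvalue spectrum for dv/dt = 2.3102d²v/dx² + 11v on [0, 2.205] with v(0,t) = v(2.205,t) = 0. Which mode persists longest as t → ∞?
Eigenvalues: λₙ = 2.3102n²π²/2.205² - 11.
First three modes:
  n=1: λ₁ = 2.3102π²/2.205² - 11 ≈ -6.31
  n=2: λ₂ = 9.2408π²/2.205² - 11 ≈ 7.758
  n=3: λ₃ = 20.7918π²/2.205² - 11 ≈ 31.206
Since 2.3102π²/2.205² ≈ 4.69 < 11, λ₁ < 0.
The n=1 mode grows fastest (−λₙ is largest for n=1) → dominates.
Asymptotic: v ~ c₁ sin(πx/2.205) e^{6.31t} (exponential growth at rate −λ₁ ≈ 6.31).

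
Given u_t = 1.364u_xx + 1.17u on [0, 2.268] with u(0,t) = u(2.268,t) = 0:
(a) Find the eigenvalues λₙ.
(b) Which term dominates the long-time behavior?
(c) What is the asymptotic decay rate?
Eigenvalues: λₙ = 1.364n²π²/2.268² - 1.17.
First three modes:
  n=1: λ₁ = 1.364π²/2.268² - 1.17 ≈ 1.447
  n=2: λ₂ = 5.456π²/2.268² - 1.17 ≈ 9.299
  n=3: λ₃ = 12.276π²/2.268² - 1.17 ≈ 22.384
Since 1.364π²/2.268² ≈ 2.617 > 1.17, all λₙ > 0.
The n=1 mode decays slowest → dominates as t → ∞.
Asymptotic: u ~ c₁ sin(πx/2.268) e^{-λ₁t} with decay rate λ₁ ≈ 1.447.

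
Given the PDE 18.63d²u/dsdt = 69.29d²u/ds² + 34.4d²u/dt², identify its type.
Rewriting in standard form: -69.29d²u/ds² + 18.63d²u/dsdt - 34.4d²u/dt² = 0. The second-order coefficients are A = -69.29, B = 18.63, C = -34.4. Since B² - 4AC = -9187.2271 < 0, this is an elliptic PDE.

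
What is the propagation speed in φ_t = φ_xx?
Infinite. The heat equation is parabolic, not hyperbolic, so disturbances propagate instantly.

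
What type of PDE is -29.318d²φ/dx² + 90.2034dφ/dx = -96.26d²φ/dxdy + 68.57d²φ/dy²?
Rewriting in standard form: -29.318d²φ/dx² + 96.26d²φ/dxdy - 68.57d²φ/dy² + 90.2034dφ/dx = 0. With A = -29.318, B = 96.26, C = -68.57, the discriminant is 1224.64656. This is a hyperbolic PDE.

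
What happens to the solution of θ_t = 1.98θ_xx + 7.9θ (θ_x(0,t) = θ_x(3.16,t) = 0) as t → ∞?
θ grows unboundedly. With Neumann BCs the constant mode has diffusion eigenvalue 0, so any r > 0 makes it grow like e^(7.9t); solution grows exponentially.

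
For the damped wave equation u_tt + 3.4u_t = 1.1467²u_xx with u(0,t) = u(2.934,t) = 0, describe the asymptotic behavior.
u → 0. Damping (γ=3.4) dissipates energy; oscillations decay exponentially.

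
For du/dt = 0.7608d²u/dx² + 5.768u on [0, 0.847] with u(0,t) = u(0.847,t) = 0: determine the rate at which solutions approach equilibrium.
Eigenvalues: λₙ = 0.7608n²π²/0.847² - 5.768.
First three modes:
  n=1: λ₁ = 0.7608π²/0.847² - 5.768 ≈ 4.699
  n=2: λ₂ = 3.0432π²/0.847² - 5.768 ≈ 36.098
  n=3: λ₃ = 6.8472π²/0.847² - 5.768 ≈ 88.431
Since 0.7608π²/0.847² ≈ 10.467 > 5.768, all λₙ > 0.
The n=1 mode decays slowest → dominates as t → ∞.
Asymptotic: u ~ c₁ sin(πx/0.847) e^{-λ₁t} with decay rate λ₁ ≈ 4.699.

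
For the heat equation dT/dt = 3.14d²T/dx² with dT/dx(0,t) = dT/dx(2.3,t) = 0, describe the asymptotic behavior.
T → constant (steady state). Heat is conserved (no flux at boundaries); solution approaches the spatial average.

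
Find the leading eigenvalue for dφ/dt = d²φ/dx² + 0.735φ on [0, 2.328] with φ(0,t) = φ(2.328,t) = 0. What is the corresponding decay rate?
Eigenvalues: λₙ = n²π²/2.328² - 0.735.
First three modes:
  n=1: λ₁ = π²/2.328² - 0.735 ≈ 1.086
  n=2: λ₂ = 4π²/2.328² - 0.735 ≈ 6.549
  n=3: λ₃ = 9π²/2.328² - 0.735 ≈ 15.655
Since π²/2.328² ≈ 1.821 > 0.735, all λₙ > 0.
The n=1 mode decays slowest → dominates as t → ∞.
Asymptotic: φ ~ c₁ sin(πx/2.328) e^{-λ₁t} with decay rate λ₁ ≈ 1.086.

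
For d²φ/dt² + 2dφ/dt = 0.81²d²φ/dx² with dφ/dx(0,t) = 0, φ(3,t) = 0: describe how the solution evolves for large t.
φ → 0. Damping (γ=2) dissipates energy; oscillations decay exponentially.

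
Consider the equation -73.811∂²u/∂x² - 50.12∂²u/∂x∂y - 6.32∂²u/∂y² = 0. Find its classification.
Hyperbolic. (A = -73.811, B = -50.12, C = -6.32 gives B² - 4AC = 646.07232.)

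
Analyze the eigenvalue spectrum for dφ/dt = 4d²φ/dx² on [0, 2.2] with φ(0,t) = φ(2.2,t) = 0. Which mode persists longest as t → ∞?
Eigenvalues: λₙ = 4n²π²/2.2².
First three modes:
  n=1: λ₁ = 4π²/2.2² ≈ 8.157
  n=2: λ₂ = 16π²/2.2² ≈ 32.627 (4× faster decay)
  n=3: λ₃ = 36π²/2.2² ≈ 73.41 (9× faster decay)
As t → ∞, higher modes decay exponentially faster. The n=1 mode dominates: φ ~ c₁ sin(πx/2.2) e^{-λ₁t}.
Decay rate: λ₁ = 4π²/2.2² ≈ 8.157.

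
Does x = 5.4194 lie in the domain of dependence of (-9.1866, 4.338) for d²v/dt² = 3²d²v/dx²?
No. The domain of dependence is [-22.2006, 3.8274], and 5.4194 is outside this interval.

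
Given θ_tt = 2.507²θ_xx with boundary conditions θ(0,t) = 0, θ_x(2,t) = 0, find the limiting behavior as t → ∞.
θ oscillates (no decay). Energy is conserved; the solution oscillates indefinitely as standing waves.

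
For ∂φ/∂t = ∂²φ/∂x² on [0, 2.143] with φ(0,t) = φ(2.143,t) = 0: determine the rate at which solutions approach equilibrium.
Eigenvalues: λₙ = n²π²/2.143².
First three modes:
  n=1: λ₁ = π²/2.143² ≈ 2.149
  n=2: λ₂ = 4π²/2.143² ≈ 8.596 (4× faster decay)
  n=3: λ₃ = 9π²/2.143² ≈ 19.342 (9× faster decay)
As t → ∞, higher modes decay exponentially faster. The n=1 mode dominates: φ ~ c₁ sin(πx/2.143) e^{-λ₁t}.
Decay rate: λ₁ = π²/2.143² ≈ 2.149.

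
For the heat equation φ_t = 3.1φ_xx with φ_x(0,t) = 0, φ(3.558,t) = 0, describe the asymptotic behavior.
φ → 0. Heat escapes through the Dirichlet boundary.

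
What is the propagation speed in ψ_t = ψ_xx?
Infinite. The heat equation is parabolic, not hyperbolic, so disturbances propagate instantly.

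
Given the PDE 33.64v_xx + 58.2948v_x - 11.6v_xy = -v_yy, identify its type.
Rewriting in standard form: 33.64v_xx - 11.6v_xy + v_yy + 58.2948v_x = 0. The second-order coefficients are A = 33.64, B = -11.6, C = 1. Since B² - 4AC = 0 = 0, this is a parabolic PDE.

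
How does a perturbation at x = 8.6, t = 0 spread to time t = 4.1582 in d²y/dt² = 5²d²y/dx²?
Domain of influence: [-12.191, 29.391]. Data at x = 8.6 spreads outward at speed 5.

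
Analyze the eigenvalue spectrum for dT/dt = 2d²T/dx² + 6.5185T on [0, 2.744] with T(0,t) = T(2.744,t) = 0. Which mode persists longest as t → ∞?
Eigenvalues: λₙ = 2n²π²/2.744² - 6.5185.
First three modes:
  n=1: λ₁ = 2π²/2.744² - 6.5185 ≈ -3.897
  n=2: λ₂ = 8π²/2.744² - 6.5185 ≈ 3.968
  n=3: λ₃ = 18π²/2.744² - 6.5185 ≈ 17.076
Since 2π²/2.744² ≈ 2.622 < 6.5185, λ₁ < 0.
The n=1 mode grows fastest (−λₙ is largest for n=1) → dominates.
Asymptotic: T ~ c₁ sin(πx/2.744) e^{3.897t} (exponential growth at rate −λ₁ ≈ 3.897).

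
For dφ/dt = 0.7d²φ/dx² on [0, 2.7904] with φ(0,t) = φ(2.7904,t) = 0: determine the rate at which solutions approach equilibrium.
Eigenvalues: λₙ = 0.7n²π²/2.7904².
First three modes:
  n=1: λ₁ = 0.7π²/2.7904² ≈ 0.887
  n=2: λ₂ = 2.8π²/2.7904² ≈ 3.549 (4× faster decay)
  n=3: λ₃ = 6.3π²/2.7904² ≈ 7.986 (9× faster decay)
As t → ∞, higher modes decay exponentially faster. The n=1 mode dominates: φ ~ c₁ sin(πx/2.7904) e^{-λ₁t}.
Decay rate: λ₁ = 0.7π²/2.7904² ≈ 0.887.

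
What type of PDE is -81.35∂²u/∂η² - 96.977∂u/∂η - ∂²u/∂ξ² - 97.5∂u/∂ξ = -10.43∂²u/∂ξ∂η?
Rewriting in standard form: -∂²u/∂ξ² + 10.43∂²u/∂ξ∂η - 81.35∂²u/∂η² - 97.5∂u/∂ξ - 96.977∂u/∂η = 0. With A = -1, B = 10.43, C = -81.35, the discriminant is -216.6151. This is an elliptic PDE.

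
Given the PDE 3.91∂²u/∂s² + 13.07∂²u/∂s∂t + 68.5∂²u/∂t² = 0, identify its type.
The second-order coefficients are A = 3.91, B = 13.07, C = 68.5. Since B² - 4AC = -900.5151 < 0, this is an elliptic PDE.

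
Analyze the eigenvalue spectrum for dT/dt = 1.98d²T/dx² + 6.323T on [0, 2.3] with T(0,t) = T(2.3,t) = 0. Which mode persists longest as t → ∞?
Eigenvalues: λₙ = 1.98n²π²/2.3² - 6.323.
First three modes:
  n=1: λ₁ = 1.98π²/2.3² - 6.323 ≈ -2.629
  n=2: λ₂ = 7.92π²/2.3² - 6.323 ≈ 8.453
  n=3: λ₃ = 17.82π²/2.3² - 6.323 ≈ 26.924
Since 1.98π²/2.3² ≈ 3.694 < 6.323, λ₁ < 0.
The n=1 mode grows fastest (−λₙ is largest for n=1) → dominates.
Asymptotic: T ~ c₁ sin(πx/2.3) e^{2.629t} (exponential growth at rate −λ₁ ≈ 2.629).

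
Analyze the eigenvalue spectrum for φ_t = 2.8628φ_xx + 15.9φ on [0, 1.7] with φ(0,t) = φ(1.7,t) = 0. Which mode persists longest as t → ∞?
Eigenvalues: λₙ = 2.8628n²π²/1.7² - 15.9.
First three modes:
  n=1: λ₁ = 2.8628π²/1.7² - 15.9 ≈ -6.123
  n=2: λ₂ = 11.4512π²/1.7² - 15.9 ≈ 23.207
  n=3: λ₃ = 25.7652π²/1.7² - 15.9 ≈ 72.09
Since 2.8628π²/1.7² ≈ 9.777 < 15.9, λ₁ < 0.
The n=1 mode grows fastest (−λₙ is largest for n=1) → dominates.
Asymptotic: φ ~ c₁ sin(πx/1.7) e^{6.123t} (exponential growth at rate −λ₁ ≈ 6.123).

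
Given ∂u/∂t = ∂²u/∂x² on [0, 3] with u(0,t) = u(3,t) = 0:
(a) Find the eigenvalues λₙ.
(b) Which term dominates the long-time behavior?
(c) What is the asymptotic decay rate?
Eigenvalues: λₙ = n²π²/3².
First three modes:
  n=1: λ₁ = π²/3² ≈ 1.097
  n=2: λ₂ = 4π²/3² ≈ 4.386 (4× faster decay)
  n=3: λ₃ = 9π²/3² ≈ 9.87 (9× faster decay)
As t → ∞, higher modes decay exponentially faster. The n=1 mode dominates: u ~ c₁ sin(πx/3) e^{-λ₁t}.
Decay rate: λ₁ = π²/3² ≈ 1.097.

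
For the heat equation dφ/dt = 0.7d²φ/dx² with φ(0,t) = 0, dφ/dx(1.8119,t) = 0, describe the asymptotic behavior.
φ → 0. Heat escapes through the Dirichlet boundary.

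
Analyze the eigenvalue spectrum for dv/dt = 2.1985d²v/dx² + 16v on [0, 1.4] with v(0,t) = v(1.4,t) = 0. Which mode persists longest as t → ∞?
Eigenvalues: λₙ = 2.1985n²π²/1.4² - 16.
First three modes:
  n=1: λ₁ = 2.1985π²/1.4² - 16 ≈ -4.929
  n=2: λ₂ = 8.794π²/1.4² - 16 ≈ 28.282
  n=3: λ₃ = 19.7865π²/1.4² - 16 ≈ 83.635
Since 2.1985π²/1.4² ≈ 11.071 < 16, λ₁ < 0.
The n=1 mode grows fastest (−λₙ is largest for n=1) → dominates.
Asymptotic: v ~ c₁ sin(πx/1.4) e^{4.929t} (exponential growth at rate −λ₁ ≈ 4.929).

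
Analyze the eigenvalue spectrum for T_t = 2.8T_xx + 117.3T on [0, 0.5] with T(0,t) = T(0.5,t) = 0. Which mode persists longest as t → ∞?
Eigenvalues: λₙ = 2.8n²π²/0.5² - 117.3.
First three modes:
  n=1: λ₁ = 2.8π²/0.5² - 117.3 ≈ -6.76
  n=2: λ₂ = 11.2π²/0.5² - 117.3 ≈ 324.858
  n=3: λ₃ = 25.2π²/0.5² - 117.3 ≈ 877.556
Since 2.8π²/0.5² ≈ 110.54 < 117.3, λ₁ < 0.
The n=1 mode grows fastest (−λₙ is largest for n=1) → dominates.
Asymptotic: T ~ c₁ sin(πx/0.5) e^{6.76t} (exponential growth at rate −λ₁ ≈ 6.76).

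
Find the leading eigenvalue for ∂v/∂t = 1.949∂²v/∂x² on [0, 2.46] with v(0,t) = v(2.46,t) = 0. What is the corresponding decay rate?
Eigenvalues: λₙ = 1.949n²π²/2.46².
First three modes:
  n=1: λ₁ = 1.949π²/2.46² ≈ 3.179
  n=2: λ₂ = 7.796π²/2.46² ≈ 12.715 (4× faster decay)
  n=3: λ₃ = 17.541π²/2.46² ≈ 28.608 (9× faster decay)
As t → ∞, higher modes decay exponentially faster. The n=1 mode dominates: v ~ c₁ sin(πx/2.46) e^{-λ₁t}.
Decay rate: λ₁ = 1.949π²/2.46² ≈ 3.179.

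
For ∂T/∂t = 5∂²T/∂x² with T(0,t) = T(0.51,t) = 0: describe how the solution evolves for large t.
T → 0. Heat diffuses out through both boundaries.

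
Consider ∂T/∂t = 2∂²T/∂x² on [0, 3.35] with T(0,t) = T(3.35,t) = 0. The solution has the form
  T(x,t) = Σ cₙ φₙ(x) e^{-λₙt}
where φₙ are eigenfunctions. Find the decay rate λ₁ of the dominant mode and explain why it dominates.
Eigenvalues: λₙ = 2n²π²/3.35².
First three modes:
  n=1: λ₁ = 2π²/3.35² ≈ 1.759
  n=2: λ₂ = 8π²/3.35² ≈ 7.036 (4× faster decay)
  n=3: λ₃ = 18π²/3.35² ≈ 15.83 (9× faster decay)
As t → ∞, higher modes decay exponentially faster. The n=1 mode dominates: T ~ c₁ sin(πx/3.35) e^{-λ₁t}.
Decay rate: λ₁ = 2π²/3.35² ≈ 1.759.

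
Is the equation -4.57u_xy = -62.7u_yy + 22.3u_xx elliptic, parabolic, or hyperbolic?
Rewriting in standard form: -22.3u_xx - 4.57u_xy + 62.7u_yy = 0. Computing B² - 4AC with A = -22.3, B = -4.57, C = 62.7: discriminant = 5613.7249 (positive). Answer: hyperbolic.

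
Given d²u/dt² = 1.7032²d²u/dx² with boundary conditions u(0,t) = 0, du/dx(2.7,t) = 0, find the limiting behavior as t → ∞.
u oscillates (no decay). Energy is conserved; the solution oscillates indefinitely as standing waves.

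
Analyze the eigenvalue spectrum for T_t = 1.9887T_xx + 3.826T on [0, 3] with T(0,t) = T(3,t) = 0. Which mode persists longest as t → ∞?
Eigenvalues: λₙ = 1.9887n²π²/3² - 3.826.
First three modes:
  n=1: λ₁ = 1.9887π²/3² - 3.826 ≈ -1.645
  n=2: λ₂ = 7.9548π²/3² - 3.826 ≈ 4.897
  n=3: λ₃ = 17.8983π²/3² - 3.826 ≈ 15.802
Since 1.9887π²/3² ≈ 2.181 < 3.826, λ₁ < 0.
The n=1 mode grows fastest (−λₙ is largest for n=1) → dominates.
Asymptotic: T ~ c₁ sin(πx/3) e^{1.645t} (exponential growth at rate −λ₁ ≈ 1.645).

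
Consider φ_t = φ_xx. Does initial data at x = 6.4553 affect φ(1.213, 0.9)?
Yes, for any finite x. The heat equation has infinite propagation speed, so all initial data affects all points at any t > 0.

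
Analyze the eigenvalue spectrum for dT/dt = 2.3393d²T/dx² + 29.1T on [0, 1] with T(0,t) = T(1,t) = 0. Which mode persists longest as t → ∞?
Eigenvalues: λₙ = 2.3393n²π²/1² - 29.1.
First three modes:
  n=1: λ₁ = 2.3393π² - 29.1 ≈ -6.012
  n=2: λ₂ = 9.3572π² - 29.1 ≈ 63.252
  n=3: λ₃ = 21.0537π² - 29.1 ≈ 178.692
Since 2.3393π² ≈ 23.088 < 29.1, λ₁ < 0.
The n=1 mode grows fastest (−λₙ is largest for n=1) → dominates.
Asymptotic: T ~ c₁ sin(πx/1) e^{6.012t} (exponential growth at rate −λ₁ ≈ 6.012).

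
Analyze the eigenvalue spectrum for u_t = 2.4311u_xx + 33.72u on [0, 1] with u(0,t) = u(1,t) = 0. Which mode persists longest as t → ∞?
Eigenvalues: λₙ = 2.4311n²π²/1² - 33.72.
First three modes:
  n=1: λ₁ = 2.4311π² - 33.72 ≈ -9.726
  n=2: λ₂ = 9.7244π² - 33.72 ≈ 62.256
  n=3: λ₃ = 21.8799π² - 33.72 ≈ 182.226
Since 2.4311π² ≈ 23.994 < 33.72, λ₁ < 0.
The n=1 mode grows fastest (−λₙ is largest for n=1) → dominates.
Asymptotic: u ~ c₁ sin(πx/1) e^{9.726t} (exponential growth at rate −λ₁ ≈ 9.726).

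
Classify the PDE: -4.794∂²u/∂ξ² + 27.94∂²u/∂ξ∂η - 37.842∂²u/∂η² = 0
A = -4.794, B = 27.94, C = -37.842. Discriminant B² - 4AC = 54.985408. Since 54.985408 > 0, hyperbolic.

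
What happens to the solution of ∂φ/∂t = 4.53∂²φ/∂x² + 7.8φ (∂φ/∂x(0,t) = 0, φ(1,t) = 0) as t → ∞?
φ → 0. Diffusion dominates reaction (r=7.8 < κπ²/(4L²)≈11.18); solution decays.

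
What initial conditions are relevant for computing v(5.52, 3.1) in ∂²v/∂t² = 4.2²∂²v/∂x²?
Domain of dependence: [-7.5, 18.54]. Signals travel at speed 4.2, so data within |x - 5.52| ≤ 4.2·3.1 = 13.02 can reach the point.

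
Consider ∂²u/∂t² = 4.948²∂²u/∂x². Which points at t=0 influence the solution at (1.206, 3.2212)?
Domain of dependence: [-14.7324976, 17.1444976]. Signals travel at speed 4.948, so data within |x - 1.206| ≤ 4.948·3.2212 = 15.9384976 can reach the point.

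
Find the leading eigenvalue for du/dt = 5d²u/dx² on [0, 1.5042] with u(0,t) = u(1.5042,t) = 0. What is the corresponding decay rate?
Eigenvalues: λₙ = 5n²π²/1.5042².
First three modes:
  n=1: λ₁ = 5π²/1.5042² ≈ 21.81
  n=2: λ₂ = 20π²/1.5042² ≈ 87.241 (4× faster decay)
  n=3: λ₃ = 45π²/1.5042² ≈ 196.291 (9× faster decay)
As t → ∞, higher modes decay exponentially faster. The n=1 mode dominates: u ~ c₁ sin(πx/1.5042) e^{-λ₁t}.
Decay rate: λ₁ = 5π²/1.5042² ≈ 21.81.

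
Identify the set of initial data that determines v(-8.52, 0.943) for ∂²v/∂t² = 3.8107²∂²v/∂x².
Domain of dependence: [-12.1134901, -4.9265099]. Signals travel at speed 3.8107, so data within |x - -8.52| ≤ 3.8107·0.943 = 3.5934901 can reach the point.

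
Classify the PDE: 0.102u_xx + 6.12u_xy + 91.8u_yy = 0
A = 0.102, B = 6.12, C = 91.8. Discriminant B² - 4AC = 0. Since 0 = 0, parabolic.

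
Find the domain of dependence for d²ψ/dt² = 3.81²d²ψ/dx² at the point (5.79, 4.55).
Domain of dependence: [-11.5455, 23.1255]. Signals travel at speed 3.81, so data within |x - 5.79| ≤ 3.81·4.55 = 17.3355 can reach the point.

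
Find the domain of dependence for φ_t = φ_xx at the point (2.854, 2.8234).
The entire real line. The heat equation has infinite propagation speed: any initial disturbance instantly affects all points (though exponentially small far away).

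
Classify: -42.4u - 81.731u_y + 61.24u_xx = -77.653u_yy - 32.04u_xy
Rewriting in standard form: 61.24u_xx + 32.04u_xy + 77.653u_yy - 81.731u_y - 42.4u = 0. Elliptic (discriminant = -17995.31728).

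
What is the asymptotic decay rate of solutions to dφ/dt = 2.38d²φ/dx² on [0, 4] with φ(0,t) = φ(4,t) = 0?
Eigenvalues: λₙ = 2.38n²π²/4².
First three modes:
  n=1: λ₁ = 2.38π²/4² ≈ 1.468
  n=2: λ₂ = 9.52π²/4² ≈ 5.872 (4× faster decay)
  n=3: λ₃ = 21.42π²/4² ≈ 13.213 (9× faster decay)
As t → ∞, higher modes decay exponentially faster. The n=1 mode dominates: φ ~ c₁ sin(πx/4) e^{-λ₁t}.
Decay rate: λ₁ = 2.38π²/4² ≈ 1.468.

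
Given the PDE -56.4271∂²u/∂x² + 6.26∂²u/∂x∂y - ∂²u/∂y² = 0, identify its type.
The second-order coefficients are A = -56.4271, B = 6.26, C = -1. Since B² - 4AC = -186.5208 < 0, this is an elliptic PDE.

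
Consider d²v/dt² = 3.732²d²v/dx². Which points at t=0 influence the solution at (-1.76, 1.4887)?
Domain of dependence: [-7.3158284, 3.7958284]. Signals travel at speed 3.732, so data within |x - -1.76| ≤ 3.732·1.4887 = 5.5558284 can reach the point.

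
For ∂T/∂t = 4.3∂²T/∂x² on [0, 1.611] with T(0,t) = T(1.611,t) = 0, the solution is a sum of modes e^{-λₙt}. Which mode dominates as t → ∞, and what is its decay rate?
Eigenvalues: λₙ = 4.3n²π²/1.611².
First three modes:
  n=1: λ₁ = 4.3π²/1.611² ≈ 16.352
  n=2: λ₂ = 17.2π²/1.611² ≈ 65.409 (4× faster decay)
  n=3: λ₃ = 38.7π²/1.611² ≈ 147.17 (9× faster decay)
As t → ∞, higher modes decay exponentially faster. The n=1 mode dominates: T ~ c₁ sin(πx/1.611) e^{-λ₁t}.
Decay rate: λ₁ = 4.3π²/1.611² ≈ 16.352.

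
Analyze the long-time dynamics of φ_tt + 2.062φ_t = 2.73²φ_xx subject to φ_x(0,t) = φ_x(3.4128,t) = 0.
Long-time behavior: φ → constant (steady state). Damping (γ=2.062) dissipates the nonconstant modes; with Neumann BCs the spatial average obeys M''+γM'=0 and tends to a finite limit.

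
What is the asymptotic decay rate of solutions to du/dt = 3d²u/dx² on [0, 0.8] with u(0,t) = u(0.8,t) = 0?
Eigenvalues: λₙ = 3n²π²/0.8².
First three modes:
  n=1: λ₁ = 3π²/0.8² ≈ 46.264
  n=2: λ₂ = 12π²/0.8² ≈ 185.055 (4× faster decay)
  n=3: λ₃ = 27π²/0.8² ≈ 416.374 (9× faster decay)
As t → ∞, higher modes decay exponentially faster. The n=1 mode dominates: u ~ c₁ sin(πx/0.8) e^{-λ₁t}.
Decay rate: λ₁ = 3π²/0.8² ≈ 46.264.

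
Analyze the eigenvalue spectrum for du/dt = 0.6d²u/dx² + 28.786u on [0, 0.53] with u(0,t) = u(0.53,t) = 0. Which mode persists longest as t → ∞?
Eigenvalues: λₙ = 0.6n²π²/0.53² - 28.786.
First three modes:
  n=1: λ₁ = 0.6π²/0.53² - 28.786 ≈ -7.705
  n=2: λ₂ = 2.4π²/0.53² - 28.786 ≈ 55.54
  n=3: λ₃ = 5.4π²/0.53² - 28.786 ≈ 160.947
Since 0.6π²/0.53² ≈ 21.081 < 28.786, λ₁ < 0.
The n=1 mode grows fastest (−λₙ is largest for n=1) → dominates.
Asymptotic: u ~ c₁ sin(πx/0.53) e^{7.705t} (exponential growth at rate −λ₁ ≈ 7.705).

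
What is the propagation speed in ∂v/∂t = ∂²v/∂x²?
Infinite. The heat equation is parabolic, not hyperbolic, so disturbances propagate instantly.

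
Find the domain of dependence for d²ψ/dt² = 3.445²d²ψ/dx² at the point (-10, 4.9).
Domain of dependence: [-26.8805, 6.8805]. Signals travel at speed 3.445, so data within |x - -10| ≤ 3.445·4.9 = 16.8805 can reach the point.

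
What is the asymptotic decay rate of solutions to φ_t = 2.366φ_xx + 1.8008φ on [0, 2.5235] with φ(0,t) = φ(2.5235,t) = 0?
Eigenvalues: λₙ = 2.366n²π²/2.5235² - 1.8008.
First three modes:
  n=1: λ₁ = 2.366π²/2.5235² - 1.8008 ≈ 1.866
  n=2: λ₂ = 9.464π²/2.5235² - 1.8008 ≈ 12.867
  n=3: λ₃ = 21.294π²/2.5235² - 1.8008 ≈ 31.202
Since 2.366π²/2.5235² ≈ 3.667 > 1.8008, all λₙ > 0.
The n=1 mode decays slowest → dominates as t → ∞.
Asymptotic: φ ~ c₁ sin(πx/2.5235) e^{-λ₁t} with decay rate λ₁ ≈ 1.866.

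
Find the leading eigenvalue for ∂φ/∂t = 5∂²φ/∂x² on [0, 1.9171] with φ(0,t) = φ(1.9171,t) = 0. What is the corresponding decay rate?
Eigenvalues: λₙ = 5n²π²/1.9171².
First three modes:
  n=1: λ₁ = 5π²/1.9171² ≈ 13.427
  n=2: λ₂ = 20π²/1.9171² ≈ 53.708 (4× faster decay)
  n=3: λ₃ = 45π²/1.9171² ≈ 120.843 (9× faster decay)
As t → ∞, higher modes decay exponentially faster. The n=1 mode dominates: φ ~ c₁ sin(πx/1.9171) e^{-λ₁t}.
Decay rate: λ₁ = 5π²/1.9171² ≈ 13.427.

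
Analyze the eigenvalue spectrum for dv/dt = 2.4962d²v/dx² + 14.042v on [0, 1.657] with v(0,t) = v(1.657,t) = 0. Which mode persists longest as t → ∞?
Eigenvalues: λₙ = 2.4962n²π²/1.657² - 14.042.
First three modes:
  n=1: λ₁ = 2.4962π²/1.657² - 14.042 ≈ -5.069
  n=2: λ₂ = 9.9848π²/1.657² - 14.042 ≈ 21.85
  n=3: λ₃ = 22.4658π²/1.657² - 14.042 ≈ 66.714
Since 2.4962π²/1.657² ≈ 8.973 < 14.042, λ₁ < 0.
The n=1 mode grows fastest (−λₙ is largest for n=1) → dominates.
Asymptotic: v ~ c₁ sin(πx/1.657) e^{5.069t} (exponential growth at rate −λ₁ ≈ 5.069).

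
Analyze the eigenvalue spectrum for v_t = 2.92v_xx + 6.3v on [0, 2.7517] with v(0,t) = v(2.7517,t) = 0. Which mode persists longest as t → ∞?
Eigenvalues: λₙ = 2.92n²π²/2.7517² - 6.3.
First three modes:
  n=1: λ₁ = 2.92π²/2.7517² - 6.3 ≈ -2.494
  n=2: λ₂ = 11.68π²/2.7517² - 6.3 ≈ 8.924
  n=3: λ₃ = 26.28π²/2.7517² - 6.3 ≈ 27.955
Since 2.92π²/2.7517² ≈ 3.806 < 6.3, λ₁ < 0.
The n=1 mode grows fastest (−λₙ is largest for n=1) → dominates.
Asymptotic: v ~ c₁ sin(πx/2.7517) e^{2.494t} (exponential growth at rate −λ₁ ≈ 2.494).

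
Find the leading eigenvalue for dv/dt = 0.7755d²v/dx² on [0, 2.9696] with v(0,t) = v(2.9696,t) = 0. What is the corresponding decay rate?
Eigenvalues: λₙ = 0.7755n²π²/2.9696².
First three modes:
  n=1: λ₁ = 0.7755π²/2.9696² ≈ 0.868
  n=2: λ₂ = 3.102π²/2.9696² ≈ 3.472 (4× faster decay)
  n=3: λ₃ = 6.9795π²/2.9696² ≈ 7.811 (9× faster decay)
As t → ∞, higher modes decay exponentially faster. The n=1 mode dominates: v ~ c₁ sin(πx/2.9696) e^{-λ₁t}.
Decay rate: λ₁ = 0.7755π²/2.9696² ≈ 0.868.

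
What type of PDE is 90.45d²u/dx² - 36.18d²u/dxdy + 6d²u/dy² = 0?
With A = 90.45, B = -36.18, C = 6, the discriminant is -861.8076. This is an elliptic PDE.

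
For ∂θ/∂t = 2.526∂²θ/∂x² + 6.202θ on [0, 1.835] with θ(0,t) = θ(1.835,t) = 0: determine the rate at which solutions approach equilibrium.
Eigenvalues: λₙ = 2.526n²π²/1.835² - 6.202.
First three modes:
  n=1: λ₁ = 2.526π²/1.835² - 6.202 ≈ 1.202
  n=2: λ₂ = 10.104π²/1.835² - 6.202 ≈ 23.414
  n=3: λ₃ = 22.734π²/1.835² - 6.202 ≈ 60.433
Since 2.526π²/1.835² ≈ 7.404 > 6.202, all λₙ > 0.
The n=1 mode decays slowest → dominates as t → ∞.
Asymptotic: θ ~ c₁ sin(πx/1.835) e^{-λ₁t} with decay rate λ₁ ≈ 1.202.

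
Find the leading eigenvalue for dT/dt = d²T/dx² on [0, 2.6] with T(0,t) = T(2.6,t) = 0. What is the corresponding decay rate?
Eigenvalues: λₙ = n²π²/2.6².
First three modes:
  n=1: λ₁ = π²/2.6² ≈ 1.46
  n=2: λ₂ = 4π²/2.6² ≈ 5.84 (4× faster decay)
  n=3: λ₃ = 9π²/2.6² ≈ 13.14 (9× faster decay)
As t → ∞, higher modes decay exponentially faster. The n=1 mode dominates: T ~ c₁ sin(πx/2.6) e^{-λ₁t}.
Decay rate: λ₁ = π²/2.6² ≈ 1.46.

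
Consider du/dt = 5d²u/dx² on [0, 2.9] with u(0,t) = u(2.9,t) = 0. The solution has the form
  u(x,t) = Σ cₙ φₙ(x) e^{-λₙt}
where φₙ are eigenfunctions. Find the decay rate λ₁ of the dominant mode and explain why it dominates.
Eigenvalues: λₙ = 5n²π²/2.9².
First three modes:
  n=1: λ₁ = 5π²/2.9² ≈ 5.868
  n=2: λ₂ = 20π²/2.9² ≈ 23.471 (4× faster decay)
  n=3: λ₃ = 45π²/2.9² ≈ 52.81 (9× faster decay)
As t → ∞, higher modes decay exponentially faster. The n=1 mode dominates: u ~ c₁ sin(πx/2.9) e^{-λ₁t}.
Decay rate: λ₁ = 5π²/2.9² ≈ 5.868.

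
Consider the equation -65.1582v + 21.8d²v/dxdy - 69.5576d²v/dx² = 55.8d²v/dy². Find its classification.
Rewriting in standard form: -69.5576d²v/dx² + 21.8d²v/dxdy - 55.8d²v/dy² - 65.1582v = 0. Elliptic. (A = -69.5576, B = 21.8, C = -55.8 gives B² - 4AC = -15050.01632.)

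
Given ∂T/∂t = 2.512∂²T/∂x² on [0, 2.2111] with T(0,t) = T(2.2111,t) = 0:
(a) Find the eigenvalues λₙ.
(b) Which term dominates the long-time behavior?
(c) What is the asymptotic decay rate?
Eigenvalues: λₙ = 2.512n²π²/2.2111².
First three modes:
  n=1: λ₁ = 2.512π²/2.2111² ≈ 5.071
  n=2: λ₂ = 10.048π²/2.2111² ≈ 20.284 (4× faster decay)
  n=3: λ₃ = 22.608π²/2.2111² ≈ 45.64 (9× faster decay)
As t → ∞, higher modes decay exponentially faster. The n=1 mode dominates: T ~ c₁ sin(πx/2.2111) e^{-λ₁t}.
Decay rate: λ₁ = 2.512π²/2.2111² ≈ 5.071.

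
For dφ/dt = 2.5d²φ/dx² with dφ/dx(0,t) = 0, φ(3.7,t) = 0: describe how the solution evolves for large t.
φ → 0. Heat escapes through the Dirichlet boundary.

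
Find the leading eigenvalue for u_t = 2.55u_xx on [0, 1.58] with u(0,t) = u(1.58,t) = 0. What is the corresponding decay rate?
Eigenvalues: λₙ = 2.55n²π²/1.58².
First three modes:
  n=1: λ₁ = 2.55π²/1.58² ≈ 10.082
  n=2: λ₂ = 10.2π²/1.58² ≈ 40.326 (4× faster decay)
  n=3: λ₃ = 22.95π²/1.58² ≈ 90.734 (9× faster decay)
As t → ∞, higher modes decay exponentially faster. The n=1 mode dominates: u ~ c₁ sin(πx/1.58) e^{-λ₁t}.
Decay rate: λ₁ = 2.55π²/1.58² ≈ 10.082.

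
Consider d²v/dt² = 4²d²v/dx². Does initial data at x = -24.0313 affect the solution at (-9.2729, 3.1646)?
No. The domain of dependence is [-21.9313, 3.3855], and -24.0313 is outside this interval.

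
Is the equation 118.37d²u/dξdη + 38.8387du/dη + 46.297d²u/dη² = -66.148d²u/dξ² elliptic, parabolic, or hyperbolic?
Rewriting in standard form: 66.148d²u/dξ² + 118.37d²u/dξdη + 46.297d²u/dη² + 38.8387du/dη = 0. Computing B² - 4AC with A = 66.148, B = 118.37, C = 46.297: discriminant = 1761.641076 (positive). Answer: hyperbolic.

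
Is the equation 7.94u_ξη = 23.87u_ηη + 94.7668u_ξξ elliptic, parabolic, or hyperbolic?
Rewriting in standard form: -94.7668u_ξξ + 7.94u_ξη - 23.87u_ηη = 0. Computing B² - 4AC with A = -94.7668, B = 7.94, C = -23.87: discriminant = -8985.290464 (negative). Answer: elliptic.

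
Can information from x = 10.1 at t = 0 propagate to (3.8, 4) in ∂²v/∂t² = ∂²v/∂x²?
No. The domain of dependence is [-0.2, 7.8], and 10.1 is outside this interval.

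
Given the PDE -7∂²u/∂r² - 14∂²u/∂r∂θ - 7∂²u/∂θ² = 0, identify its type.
The second-order coefficients are A = -7, B = -14, C = -7. Since B² - 4AC = 0 = 0, this is a parabolic PDE.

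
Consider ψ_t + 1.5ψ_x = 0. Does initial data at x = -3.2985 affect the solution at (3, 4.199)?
Yes. The characteristic through (3, 4.199) passes through x = -3.2985.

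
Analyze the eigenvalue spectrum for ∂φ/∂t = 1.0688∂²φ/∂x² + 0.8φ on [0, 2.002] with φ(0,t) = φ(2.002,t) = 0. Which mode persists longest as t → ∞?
Eigenvalues: λₙ = 1.0688n²π²/2.002² - 0.8.
First three modes:
  n=1: λ₁ = 1.0688π²/2.002² - 0.8 ≈ 1.832
  n=2: λ₂ = 4.2752π²/2.002² - 0.8 ≈ 9.728
  n=3: λ₃ = 9.6192π²/2.002² - 0.8 ≈ 22.887
Since 1.0688π²/2.002² ≈ 2.632 > 0.8, all λₙ > 0.
The n=1 mode decays slowest → dominates as t → ∞.
Asymptotic: φ ~ c₁ sin(πx/2.002) e^{-λ₁t} with decay rate λ₁ ≈ 1.832.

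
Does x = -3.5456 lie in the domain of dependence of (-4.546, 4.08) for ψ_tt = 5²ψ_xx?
Yes. The domain of dependence is [-24.946, 15.854], and -3.5456 ∈ [-24.946, 15.854].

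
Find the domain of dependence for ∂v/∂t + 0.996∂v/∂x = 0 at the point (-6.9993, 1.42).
A single point: x = -8.41362. The characteristic through (-6.9993, 1.42) is x - 0.996t = const, so x = -6.9993 - 0.996·1.42 = -8.41362.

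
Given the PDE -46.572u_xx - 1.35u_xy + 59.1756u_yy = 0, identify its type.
The second-order coefficients are A = -46.572, B = -1.35, C = 59.1756. Since B² - 4AC = 11025.5266728 > 0, this is a hyperbolic PDE.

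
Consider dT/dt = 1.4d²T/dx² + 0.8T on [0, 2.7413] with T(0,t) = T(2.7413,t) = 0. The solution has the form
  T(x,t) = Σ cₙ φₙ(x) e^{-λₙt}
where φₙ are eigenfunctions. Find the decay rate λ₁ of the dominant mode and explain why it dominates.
Eigenvalues: λₙ = 1.4n²π²/2.7413² - 0.8.
First three modes:
  n=1: λ₁ = 1.4π²/2.7413² - 0.8 ≈ 1.039
  n=2: λ₂ = 5.6π²/2.7413² - 0.8 ≈ 6.555
  n=3: λ₃ = 12.6π²/2.7413² - 0.8 ≈ 15.748
Since 1.4π²/2.7413² ≈ 1.839 > 0.8, all λₙ > 0.
The n=1 mode decays slowest → dominates as t → ∞.
Asymptotic: T ~ c₁ sin(πx/2.7413) e^{-λ₁t} with decay rate λ₁ ≈ 1.039.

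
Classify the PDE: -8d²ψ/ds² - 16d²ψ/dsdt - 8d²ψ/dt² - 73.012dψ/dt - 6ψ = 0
A = -8, B = -16, C = -8. Discriminant B² - 4AC = 0. Since 0 = 0, parabolic.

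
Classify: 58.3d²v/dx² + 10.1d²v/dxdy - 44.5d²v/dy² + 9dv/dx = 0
Hyperbolic (discriminant = 10479.41).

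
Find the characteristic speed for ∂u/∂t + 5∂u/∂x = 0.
Speed = 5. Information travels along x - 5t = const (rightward).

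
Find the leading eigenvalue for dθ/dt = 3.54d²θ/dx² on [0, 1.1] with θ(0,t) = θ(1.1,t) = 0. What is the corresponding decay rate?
Eigenvalues: λₙ = 3.54n²π²/1.1².
First three modes:
  n=1: λ₁ = 3.54π²/1.1² ≈ 28.875
  n=2: λ₂ = 14.16π²/1.1² ≈ 115.499 (4× faster decay)
  n=3: λ₃ = 31.86π²/1.1² ≈ 259.872 (9× faster decay)
As t → ∞, higher modes decay exponentially faster. The n=1 mode dominates: θ ~ c₁ sin(πx/1.1) e^{-λ₁t}.
Decay rate: λ₁ = 3.54π²/1.1² ≈ 28.875.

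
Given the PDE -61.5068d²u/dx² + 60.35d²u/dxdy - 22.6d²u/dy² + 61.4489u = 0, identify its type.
The second-order coefficients are A = -61.5068, B = 60.35, C = -22.6. Since B² - 4AC = -1918.09222 < 0, this is an elliptic PDE.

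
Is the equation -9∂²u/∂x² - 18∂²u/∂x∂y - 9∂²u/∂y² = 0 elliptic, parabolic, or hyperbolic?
Computing B² - 4AC with A = -9, B = -18, C = -9: discriminant = 0 (zero). Answer: parabolic.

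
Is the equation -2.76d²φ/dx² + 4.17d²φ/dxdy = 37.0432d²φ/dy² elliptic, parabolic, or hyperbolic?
Rewriting in standard form: -2.76d²φ/dx² + 4.17d²φ/dxdy - 37.0432d²φ/dy² = 0. Computing B² - 4AC with A = -2.76, B = 4.17, C = -37.0432: discriminant = -391.568028 (negative). Answer: elliptic.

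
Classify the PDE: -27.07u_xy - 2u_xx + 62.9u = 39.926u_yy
Rewriting in standard form: -2u_xx - 27.07u_xy - 39.926u_yy + 62.9u = 0. A = -2, B = -27.07, C = -39.926. Discriminant B² - 4AC = 413.3769. Since 413.3769 > 0, hyperbolic.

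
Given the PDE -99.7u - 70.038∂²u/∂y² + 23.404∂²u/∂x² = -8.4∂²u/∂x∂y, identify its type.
Rewriting in standard form: 23.404∂²u/∂x² + 8.4∂²u/∂x∂y - 70.038∂²u/∂y² - 99.7u = 0. The second-order coefficients are A = 23.404, B = 8.4, C = -70.038. Since B² - 4AC = 6627.237408 > 0, this is a hyperbolic PDE.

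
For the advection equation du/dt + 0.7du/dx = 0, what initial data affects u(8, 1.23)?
A single point: x = 7.139. The characteristic through (8, 1.23) is x - 0.7t = const, so x = 8 - 0.7·1.23 = 7.139.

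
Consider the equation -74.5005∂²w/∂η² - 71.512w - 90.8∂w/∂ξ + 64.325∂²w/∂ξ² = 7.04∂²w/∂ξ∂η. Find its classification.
Rewriting in standard form: 64.325∂²w/∂ξ² - 7.04∂²w/∂ξ∂η - 74.5005∂²w/∂η² - 90.8∂w/∂ξ - 71.512w = 0. Hyperbolic. (A = 64.325, B = -7.04, C = -74.5005 gives B² - 4AC = 19218.54025.)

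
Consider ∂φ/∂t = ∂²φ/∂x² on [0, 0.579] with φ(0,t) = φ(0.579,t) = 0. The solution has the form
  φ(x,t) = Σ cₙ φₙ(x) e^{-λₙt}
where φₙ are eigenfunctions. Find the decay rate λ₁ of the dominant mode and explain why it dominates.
Eigenvalues: λₙ = n²π²/0.579².
First three modes:
  n=1: λ₁ = π²/0.579² ≈ 29.44
  n=2: λ₂ = 4π²/0.579² ≈ 117.761 (4× faster decay)
  n=3: λ₃ = 9π²/0.579² ≈ 264.963 (9× faster decay)
As t → ∞, higher modes decay exponentially faster. The n=1 mode dominates: φ ~ c₁ sin(πx/0.579) e^{-λ₁t}.
Decay rate: λ₁ = π²/0.579² ≈ 29.44.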